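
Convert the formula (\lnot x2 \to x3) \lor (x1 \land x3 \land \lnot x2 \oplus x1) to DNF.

(\lnot x2 \to x3) \lor (x1 \land x3 \land \lnot x2 \oplus x1)
≡ \lnot \lnot x2 \lor x3 \lor (x1 \land x3 \land \lnot x2 \oplus x1)   [eliminate \to]
≡ \lnot \lnot x2 \lor x3 \lor x1 \land x3 \land \lnot x2 \land \lnot x1 \lor \lnot (x1 \land x3 \land \lnot x2) \land x1   [expand \oplus]
≡ x2 \lor x3 \lor x1 \land x3 \land \lnot x2 \land \lnot x1 \lor \lnot (x1 \land x3 \land \lnot x2) \land x1   [double negation]
≡ x2 \lor x3 \lor x1 \land x3 \land \lnot x2 \land \lnot x1 \lor (\lnot x1 \lor \lnot x3 \lor \lnot \lnot x2) \land x1   [De Morgan]
≡ x2 \lor x3 \lor x1 \land x3 \land \lnot x2 \land \lnot x1 \lor (\lnot x1 \lor \lnot x3 \lor x2) \land x1   [double negation]
≡ x2 \lor x3 \lor x1 \land x3 \land \lnot x2 \land \lnot x1 \lor \lnot x1 \land x1 \lor \lnot x3 \land x1 \lor x2 \land x1   [distribute \land over \lor]
≡ x2 \lor x3 \lor \lnot x3 \land x1   [simplify]

x2 \lor x3 \lor \lnot x3 \land x1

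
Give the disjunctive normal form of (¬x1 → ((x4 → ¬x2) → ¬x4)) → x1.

(¬x1 → ((x4 → ¬x2) → ¬x4)) → x1
⇔ ¬(¬x1 → ((x4 → ¬x2) → ¬x4)) ∨ x1   [eliminate →]
⇔ ¬(¬¬x1 ∨ ((x4 → ¬x2) → ¬x4)) ∨ x1   [eliminate →]
⇔ ¬(¬¬x1 ∨ ¬(x4 → ¬x2) ∨ ¬x4) ∨ x1   [eliminate →]
⇔ ¬(¬¬x1 ∨ ¬(¬x4 ∨ ¬x2) ∨ ¬x4) ∨ x1   [eliminate →]
⇔ ¬¬¬x1 ∧ ¬¬(¬x4 ∨ ¬x2) ∧ ¬¬x4 ∨ x1   [De Morgan]
⇔ ¬x1 ∧ ¬¬(¬x4 ∨ ¬x2) ∧ ¬¬x4 ∨ x1   [double negation]
⇔ ¬x1 ∧ (¬x4 ∨ ¬x2) ∧ ¬¬x4 ∨ x1   [double negation]
⇔ ¬x1 ∧ (¬x4 ∨ ¬x2) ∧ x4 ∨ x1   [double negation]
⇔ ¬x1 ∧ ¬x4 ∧ x4 ∨ ¬x1 ∧ ¬x2 ∧ x4 ∨ x1   [distribute ∧ over ∨]
⇔ ¬x1 ∧ ¬x2 ∧ x4 ∨ x1   [simplify]

¬x1 ∧ ¬x2 ∧ x4 ∨ x1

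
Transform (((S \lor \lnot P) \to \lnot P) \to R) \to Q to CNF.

(\lnot S \lor \lnot P \lor Q) \land (\lnot R \lor Q)

(((S \lor \lnot P) \to \lnot P) \to R) \to Q
≡ \lnot (((S \lor \lnot P) \to \lnot P) \to R) \lor Q   — eliminate \to
≡ \lnot (\lnot ((S \lor \lnot P) \to \lnot P) \lor R) \lor Q   — eliminate \to
≡ \lnot (\lnot (\lnot (S \lor \lnot P) \lor \lnot P) \lor R) \lor Q   — eliminate \to
≡ (\lnot \lnot (\lnot (S \lor \lnot P) \lor \lnot P) \land \lnot R) \lor Q   — De Morgan
≡ ((\lnot (S \lor \lnot P) \lor \lnot P) \land \lnot R) \lor Q   — double negation
≡ (((\lnot S \land \lnot \lnot P) \lor \lnot P) \land \lnot R) \lor Q   — De Morgan
≡ (((\lnot S \land P) \lor \lnot P) \land \lnot R) \lor Q   — double negation
≡ (\lnot S \lor \lnot P \lor Q) \land (P \lor \lnot P \lor Q) \land (\lnot R \lor Q)   — distribute \lor over \land
≡ (\lnot S \lor \lnot P \lor Q) \land (\lnot R \lor Q)   — simplify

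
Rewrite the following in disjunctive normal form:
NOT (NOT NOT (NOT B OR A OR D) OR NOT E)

NOT (NOT NOT (NOT B OR A OR D) OR NOT E)
≡ NOT NOT NOT (NOT B OR A OR D) AND NOT NOT E   (De Morgan)
≡ NOT (NOT B OR A OR D) AND NOT NOT E   (double negation)
≡ NOT NOT B AND NOT A AND NOT D AND NOT NOT E   (De Morgan)
≡ B AND NOT A AND NOT D AND NOT NOT E   (double negation)
≡ B AND NOT A AND NOT D AND E   (double negation)

B AND NOT A AND NOT D AND E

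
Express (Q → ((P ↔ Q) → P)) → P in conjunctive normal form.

(Q → ((P ↔ Q) → P)) → P
≡ ¬(Q → ((P ↔ Q) → P)) ∨ P   — eliminate →
≡ ¬(¬Q ∨ ((P ↔ Q) → P)) ∨ P   — eliminate →
≡ ¬(¬Q ∨ ¬(P ↔ Q) ∨ P) ∨ P   — eliminate →
≡ ¬(¬Q ∨ ¬((P → Q) ∧ (Q → P)) ∨ P) ∨ P   — eliminate ↔
≡ ¬(¬Q ∨ ¬((¬P ∨ Q) ∧ (Q → P)) ∨ P) ∨ P   — eliminate →
≡ ¬(¬Q ∨ ¬((¬P ∨ Q) ∧ (¬Q ∨ P)) ∨ P) ∨ P   — eliminate →
≡ (¬¬Q ∧ ¬¬((¬P ∨ Q) ∧ (¬Q ∨ P)) ∧ ¬P) ∨ P   — De Morgan
≡ (Q ∧ ¬¬((¬P ∨ Q) ∧ (¬Q ∨ P)) ∧ ¬P) ∨ P   — double negation
≡ (Q ∧ (¬P ∨ Q) ∧ (¬Q ∨ P) ∧ ¬P) ∨ P   — double negation
≡ (Q ∨ P) ∧ (¬P ∨ Q ∨ P) ∧ (¬Q ∨ P ∨ P) ∧ (¬P ∨ P)   — distribute ∨ over ∧
≡ (Q ∨ P) ∧ (¬Q ∨ P)   — simplify

(Q ∨ P) ∧ (¬Q ∨ P)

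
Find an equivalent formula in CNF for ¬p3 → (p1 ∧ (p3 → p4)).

¬p3 → (p1 ∧ (p3 → p4))
≡ ¬¬p3 ∨ (p1 ∧ (p3 → p4))   [eliminate →]
≡ ¬¬p3 ∨ (p1 ∧ (¬p3 ∨ p4))   [eliminate →]
≡ p3 ∨ (p1 ∧ (¬p3 ∨ p4))   [double negation]
≡ (p3 ∨ p1) ∧ (p3 ∨ ¬p3 ∨ p4)   [distribute ∨ over ∧]
≡ p3 ∨ p1   [simplify]

p3 ∨ p1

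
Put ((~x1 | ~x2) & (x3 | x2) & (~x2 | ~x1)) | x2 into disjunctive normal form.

((~x1 | ~x2) & (x3 | x2) & (~x2 | ~x1)) | x2
⇔ (~x1 & x3 & ~x2) | (~x1 & x3 & ~x1) | (~x1 & x2 & ~x2) | (~x1 & x2 & ~x1) | (~x2 & x3 & ~x2) | (~x2 & x3 & ~x1) | (~x2 & x2 & ~x2) | (~x2 & x2 & ~x1) | x2   [distribute & over |]
⇔ (~x1 & x3) | (~x2 & x3) | x2   [simplify]

(~x1 & x3) | (~x2 & x3) | x2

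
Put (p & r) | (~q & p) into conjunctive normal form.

(p & r) | (~q & p)
⇔ (p | ~q) & (p | p) & (r | ~q) & (r | p)   — distribute | over &
⇔ p & (r | ~q)   — simplify

p & (r | ~q)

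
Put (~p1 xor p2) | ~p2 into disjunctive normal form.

(~p1 xor p2) | ~p2
≡ (~p1 & ~p2) | (~~p1 & p2) | ~p2
≡ (~p1 & ~p2) | (p1 & p2) | ~p2
≡ (p1 & p2) | ~p2

(p1 & p2) | ~p2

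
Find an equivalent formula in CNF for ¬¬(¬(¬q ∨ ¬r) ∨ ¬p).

(q ∨ ¬p) ∧ (r ∨ ¬p)

¬¬(¬(¬q ∨ ¬r) ∨ ¬p)
⇔ ¬(¬q ∨ ¬r) ∨ ¬p   (double negation)
⇔ (¬¬q ∧ ¬¬r) ∨ ¬p   (De Morgan)
⇔ (q ∧ ¬¬r) ∨ ¬p   (double negation)
⇔ (q ∧ r) ∨ ¬p   (double negation)
⇔ (q ∨ ¬p) ∧ (r ∨ ¬p)   (distribute ∨ over ∧)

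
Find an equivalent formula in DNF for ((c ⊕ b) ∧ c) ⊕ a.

(c ∧ ¬b ∧ ¬a) ∨ (b ∧ c ∧ a) ∨ (¬c ∧ a)

((c ⊕ b) ∧ c) ⊕ a
≡ ((c ⊕ b) ∧ c ∧ ¬a) ∨ (¬((c ⊕ b) ∧ c) ∧ a)
≡ (((c ∧ ¬b) ∨ (¬c ∧ b)) ∧ c ∧ ¬a) ∨ (¬((c ⊕ b) ∧ c) ∧ a)
≡ (((c ∧ ¬b) ∨ (¬c ∧ b)) ∧ c ∧ ¬a) ∨ (¬(((c ∧ ¬b) ∨ (¬c ∧ b)) ∧ c) ∧ a)
≡ (((c ∧ ¬b) ∨ (¬c ∧ b)) ∧ c ∧ ¬a) ∨ ((¬((c ∧ ¬b) ∨ (¬c ∧ b)) ∨ ¬c) ∧ a)
≡ (((c ∧ ¬b) ∨ (¬c ∧ b)) ∧ c ∧ ¬a) ∨ (((¬(c ∧ ¬b) ∧ ¬(¬c ∧ b)) ∨ ¬c) ∧ a)
≡ (((c ∧ ¬b) ∨ (¬c ∧ b)) ∧ c ∧ ¬a) ∨ ((((¬c ∨ ¬¬b) ∧ ¬(¬c ∧ b)) ∨ ¬c) ∧ a)
≡ (((c ∧ ¬b) ∨ (¬c ∧ b)) ∧ c ∧ ¬a) ∨ ((((¬c ∨ b) ∧ ¬(¬c ∧ b)) ∨ ¬c) ∧ a)
≡ (((c ∧ ¬b) ∨ (¬c ∧ b)) ∧ c ∧ ¬a) ∨ ((((¬c ∨ b) ∧ (¬¬c ∨ ¬b)) ∨ ¬c) ∧ a)
≡ (((c ∧ ¬b) ∨ (¬c ∧ b)) ∧ c ∧ ¬a) ∨ ((((¬c ∨ b) ∧ (c ∨ ¬b)) ∨ ¬c) ∧ a)
≡ (c ∧ ¬b ∧ c ∧ ¬a) ∨ (¬c ∧ b ∧ c ∧ ¬a) ∨ (¬c ∧ c ∧ a) ∨ (¬c ∧ ¬b ∧ a) ∨ (b ∧ c ∧ a) ∨ (b ∧ ¬b ∧ a) ∨ (¬c ∧ a)
≡ (c ∧ ¬b ∧ ¬a) ∨ (b ∧ c ∧ a) ∨ (¬c ∧ a)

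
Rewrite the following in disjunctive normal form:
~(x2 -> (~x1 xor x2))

x2 & ~x1

~(x2 -> (~x1 xor x2))
≡ ~(~x2 | (~x1 xor x2))   [eliminate ->]
≡ ~(~x2 | (~x1 & ~x2) | (~~x1 & x2))   [expand xor]
≡ ~~x2 & ~(~x1 & ~x2) & ~(~~x1 & x2)   [De Morgan]
≡ x2 & ~(~x1 & ~x2) & ~(~~x1 & x2)   [double negation]
≡ x2 & (~~x1 | ~~x2) & ~(~~x1 & x2)   [De Morgan]
≡ x2 & (x1 | ~~x2) & ~(~~x1 & x2)   [double negation]
≡ x2 & (x1 | x2) & ~(~~x1 & x2)   [double negation]
≡ x2 & (x1 | x2) & (~~~x1 | ~x2)   [De Morgan]
≡ x2 & (x1 | x2) & (~x1 | ~x2)   [double negation]
≡ (x2 & x1 & ~x1) | (x2 & x1 & ~x2) | (x2 & x2 & ~x1) | (x2 & x2 & ~x2)   [distribute & over |]
≡ x2 & ~x1   [simplify]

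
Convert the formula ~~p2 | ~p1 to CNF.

p2 | ~p1

~~p2 | ~p1
≡ p2 | ~p1   [double negation]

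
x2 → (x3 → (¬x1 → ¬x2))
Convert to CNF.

¬x2 ∨ ¬x3 ∨ x1

x2 → (x3 → (¬x1 → ¬x2))
≡ ¬x2 ∨ (x3 → (¬x1 → ¬x2))
≡ ¬x2 ∨ ¬x3 ∨ (¬x1 → ¬x2)
≡ ¬x2 ∨ ¬x3 ∨ ¬¬x1 ∨ ¬x2
≡ ¬x2 ∨ ¬x3 ∨ x1 ∨ ¬x2
≡ ¬x2 ∨ ¬x3 ∨ x1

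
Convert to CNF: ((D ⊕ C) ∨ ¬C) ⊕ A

(¬D ∨ ¬C ∨ A) ∧ (¬C ∨ D ∨ ¬A) ∧ (C ∨ ¬A)

((D ⊕ C) ∨ ¬C) ⊕ A
≡ ((D ⊕ C) ∨ ¬C ∨ A) ∧ ¬(((D ⊕ C) ∨ ¬C) ∧ A)   (expand ⊕)
≡ (((D ∨ C) ∧ ¬(D ∧ C)) ∨ ¬C ∨ A) ∧ ¬(((D ⊕ C) ∨ ¬C) ∧ A)   (expand ⊕)
≡ (((D ∨ C) ∧ ¬(D ∧ C)) ∨ ¬C ∨ A) ∧ ¬((((D ∨ C) ∧ ¬(D ∧ C)) ∨ ¬C) ∧ A)   (expand ⊕)
≡ (((D ∨ C) ∧ (¬D ∨ ¬C)) ∨ ¬C ∨ A) ∧ ¬((((D ∨ C) ∧ ¬(D ∧ C)) ∨ ¬C) ∧ A)   (De Morgan)
≡ (((D ∨ C) ∧ (¬D ∨ ¬C)) ∨ ¬C ∨ A) ∧ (¬(((D ∨ C) ∧ ¬(D ∧ C)) ∨ ¬C) ∨ ¬A)   (De Morgan)
≡ (((D ∨ C) ∧ (¬D ∨ ¬C)) ∨ ¬C ∨ A) ∧ ((¬((D ∨ C) ∧ ¬(D ∧ C)) ∧ ¬¬C) ∨ ¬A)   (De Morgan)
≡ (((D ∨ C) ∧ (¬D ∨ ¬C)) ∨ ¬C ∨ A) ∧ (((¬(D ∨ C) ∨ ¬¬(D ∧ C)) ∧ ¬¬C) ∨ ¬A)   (De Morgan)
≡ (((D ∨ C) ∧ (¬D ∨ ¬C)) ∨ ¬C ∨ A) ∧ ((((¬D ∧ ¬C) ∨ ¬¬(D ∧ C)) ∧ ¬¬C) ∨ ¬A)   (De Morgan)
≡ (((D ∨ C) ∧ (¬D ∨ ¬C)) ∨ ¬C ∨ A) ∧ ((((¬D ∧ ¬C) ∨ (D ∧ C)) ∧ ¬¬C) ∨ ¬A)   (double negation)
≡ (((D ∨ C) ∧ (¬D ∨ ¬C)) ∨ ¬C ∨ A) ∧ ((((¬D ∧ ¬C) ∨ (D ∧ C)) ∧ C) ∨ ¬A)   (double negation)
≡ (D ∨ C ∨ ¬C ∨ A) ∧ (¬D ∨ ¬C ∨ ¬C ∨ A) ∧ (¬D ∨ D ∨ ¬A) ∧ (¬D ∨ C ∨ ¬A) ∧ (¬C ∨ D ∨ ¬A) ∧ (¬C ∨ C ∨ ¬A) ∧ (C ∨ ¬A)   (distribute ∨ over ∧)
≡ (¬D ∨ ¬C ∨ A) ∧ (¬C ∨ D ∨ ¬A) ∧ (C ∨ ¬A)   (simplify)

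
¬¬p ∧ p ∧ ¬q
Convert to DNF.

p ∧ ¬q

¬¬p ∧ p ∧ ¬q
⇔ p ∧ p ∧ ¬q   [double negation]
⇔ p ∧ ¬q   [simplify]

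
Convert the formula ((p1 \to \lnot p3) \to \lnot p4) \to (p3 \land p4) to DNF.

((p1 \to \lnot p3) \to \lnot p4) \to (p3 \land p4)
≡ \lnot ((p1 \to \lnot p3) \to \lnot p4) \lor (p3 \land p4)   (eliminate \to)
≡ \lnot (\lnot (p1 \to \lnot p3) \lor \lnot p4) \lor (p3 \land p4)   (eliminate \to)
≡ \lnot (\lnot (\lnot p1 \lor \lnot p3) \lor \lnot p4) \lor (p3 \land p4)   (eliminate \to)
≡ (\lnot \lnot (\lnot p1 \lor \lnot p3) \land \lnot \lnot p4) \lor (p3 \land p4)   (De Morgan)
≡ ((\lnot p1 \lor \lnot p3) \land \lnot \lnot p4) \lor (p3 \land p4)   (double negation)
≡ ((\lnot p1 \lor \lnot p3) \land p4) \lor (p3 \land p4)   (double negation)
≡ (\lnot p1 \land p4) \lor (\lnot p3 \land p4) \lor (p3 \land p4)   (distribute \land over \lor)

(\lnot p1 \land p4) \lor (\lnot p3 \land p4) \lor (p3 \land p4)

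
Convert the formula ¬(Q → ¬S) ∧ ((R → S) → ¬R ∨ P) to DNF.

Q ∧ S ∧ ¬R ∨ Q ∧ S ∧ P

¬(Q → ¬S) ∧ ((R → S) → ¬R ∨ P)
⇔ ¬(¬Q ∨ ¬S) ∧ ((R → S) → ¬R ∨ P)   [eliminate →]
⇔ ¬(¬Q ∨ ¬S) ∧ (¬(R → S) ∨ ¬R ∨ P)   [eliminate →]
⇔ ¬(¬Q ∨ ¬S) ∧ (¬(¬R ∨ S) ∨ ¬R ∨ P)   [eliminate →]
⇔ ¬¬Q ∧ ¬¬S ∧ (¬(¬R ∨ S) ∨ ¬R ∨ P)   [De Morgan]
⇔ Q ∧ ¬¬S ∧ (¬(¬R ∨ S) ∨ ¬R ∨ P)   [double negation]
⇔ Q ∧ S ∧ (¬(¬R ∨ S) ∨ ¬R ∨ P)   [double negation]
⇔ Q ∧ S ∧ (¬¬R ∧ ¬S ∨ ¬R ∨ P)   [De Morgan]
⇔ Q ∧ S ∧ (R ∧ ¬S ∨ ¬R ∨ P)   [double negation]
⇔ Q ∧ S ∧ R ∧ ¬S ∨ Q ∧ S ∧ ¬R ∨ Q ∧ S ∧ P   [distribute ∧ over ∨]
⇔ Q ∧ S ∧ ¬R ∨ Q ∧ S ∧ P   [simplify]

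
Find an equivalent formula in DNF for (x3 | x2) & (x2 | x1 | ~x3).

(x3 & x1) | x2

(x3 | x2) & (x2 | x1 | ~x3)
≡ (x3 & x2) | (x3 & x1) | (x3 & ~x3) | (x2 & x2) | (x2 & x1) | (x2 & ~x3)
≡ (x3 & x1) | x2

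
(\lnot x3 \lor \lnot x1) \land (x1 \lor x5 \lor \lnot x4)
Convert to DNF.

(\lnot x3 \land x1) \lor (\lnot x3 \land x5) \lor (\lnot x3 \land \lnot x4) \lor (\lnot x1 \land x5) \lor (\lnot x1 \land \lnot x4)

(\lnot x3 \lor \lnot x1) \land (x1 \lor x5 \lor \lnot x4)
≡ (\lnot x3 \land x1) \lor (\lnot x3 \land x5) \lor (\lnot x3 \land \lnot x4) \lor (\lnot x1 \land x1) \lor (\lnot x1 \land x5) \lor (\lnot x1 \land \lnot x4)   [distribute \land over \lor]
≡ (\lnot x3 \land x1) \lor (\lnot x3 \land x5) \lor (\lnot x3 \land \lnot x4) \lor (\lnot x1 \land x5) \lor (\lnot x1 \land \lnot x4)   [simplify]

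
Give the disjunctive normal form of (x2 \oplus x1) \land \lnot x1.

x2 \land \lnot x1

(x2 \oplus x1) \land \lnot x1
= (x2 \land \lnot x1 \lor \lnot x2 \land x1) \land \lnot x1   [expand \oplus]
= x2 \land \lnot x1 \land \lnot x1 \lor \lnot x2 \land x1 \land \lnot x1   [distribute \land over \lor]
= x2 \land \lnot x1   [simplify]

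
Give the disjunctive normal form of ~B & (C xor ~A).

~B & (C xor ~A)
= ~B & ((C & ~~A) | (~C & ~A))   — expand xor
= ~B & ((C & A) | (~C & ~A))   — double negation
= (~B & C & A) | (~B & ~C & ~A)   — distribute & over |

(~B & C & A) | (~B & ~C & ~A)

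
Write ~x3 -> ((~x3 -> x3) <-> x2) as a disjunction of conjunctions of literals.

x3 | (~x3 & ~x2)

~x3 -> ((~x3 -> x3) <-> x2)
= ~~x3 | ((~x3 -> x3) <-> x2)   [eliminate ->]
= ~~x3 | (((~x3 -> x3) -> x2) & (x2 -> (~x3 -> x3)))   [eliminate <->]
= ~~x3 | ((~(~x3 -> x3) | x2) & (x2 -> (~x3 -> x3)))   [eliminate ->]
= ~~x3 | ((~(~~x3 | x3) | x2) & (x2 -> (~x3 -> x3)))   [eliminate ->]
= ~~x3 | ((~(~~x3 | x3) | x2) & (~x2 | (~x3 -> x3)))   [eliminate ->]
= ~~x3 | ((~(~~x3 | x3) | x2) & (~x2 | ~~x3 | x3))   [eliminate ->]
= x3 | ((~(~~x3 | x3) | x2) & (~x2 | ~~x3 | x3))   [double negation]
= x3 | (((~~~x3 & ~x3) | x2) & (~x2 | ~~x3 | x3))   [De Morgan]
= x3 | (((~x3 & ~x3) | x2) & (~x2 | ~~x3 | x3))   [double negation]
= x3 | (((~x3 & ~x3) | x2) & (~x2 | x3 | x3))   [double negation]
= x3 | (~x3 & ~x3 & ~x2) | (~x3 & ~x3 & x3) | (~x3 & ~x3 & x3) | (x2 & ~x2) | (x2 & x3) | (x2 & x3)   [distribute & over |]
= x3 | (~x3 & ~x2)   [simplify]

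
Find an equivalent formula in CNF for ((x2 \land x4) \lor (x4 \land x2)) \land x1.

x2 \land x4 \land x1

((x2 \land x4) \lor (x4 \land x2)) \land x1
= (x2 \lor x4) \land (x2 \lor x2) \land (x4 \lor x4) \land (x4 \lor x2) \land x1   [distribute \lor over \land]
= x2 \land x4 \land x1   [simplify]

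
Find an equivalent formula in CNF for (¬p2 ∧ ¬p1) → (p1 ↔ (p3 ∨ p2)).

(¬p2 ∧ ¬p1) → (p1 ↔ (p3 ∨ p2))
≡ ¬(¬p2 ∧ ¬p1) ∨ (p1 ↔ (p3 ∨ p2))   [eliminate →]
≡ ¬(¬p2 ∧ ¬p1) ∨ ((p1 → (p3 ∨ p2)) ∧ ((p3 ∨ p2) → p1))   [eliminate ↔]
≡ ¬(¬p2 ∧ ¬p1) ∨ ((¬p1 ∨ p3 ∨ p2) ∧ ((p3 ∨ p2) → p1))   [eliminate →]
≡ ¬(¬p2 ∧ ¬p1) ∨ ((¬p1 ∨ p3 ∨ p2) ∧ (¬(p3 ∨ p2) ∨ p1))   [eliminate →]
≡ ¬¬p2 ∨ ¬¬p1 ∨ ((¬p1 ∨ p3 ∨ p2) ∧ (¬(p3 ∨ p2) ∨ p1))   [De Morgan]
≡ p2 ∨ ¬¬p1 ∨ ((¬p1 ∨ p3 ∨ p2) ∧ (¬(p3 ∨ p2) ∨ p1))   [double negation]
≡ p2 ∨ p1 ∨ ((¬p1 ∨ p3 ∨ p2) ∧ (¬(p3 ∨ p2) ∨ p1))   [double negation]
≡ p2 ∨ p1 ∨ ((¬p1 ∨ p3 ∨ p2) ∧ ((¬p3 ∧ ¬p2) ∨ p1))   [De Morgan]
≡ (p2 ∨ p1 ∨ ¬p1 ∨ p3 ∨ p2) ∧ (p2 ∨ p1 ∨ ¬p3 ∨ p1) ∧ (p2 ∨ p1 ∨ ¬p2 ∨ p1)   [distribute ∨ over ∧]
≡ p2 ∨ p1 ∨ ¬p3   [simplify]

p2 ∨ p1 ∨ ¬p3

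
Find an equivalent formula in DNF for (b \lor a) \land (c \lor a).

(b \lor a) \land (c \lor a)
⇔ (b \land c) \lor (b \land a) \lor (a \land c) \lor (a \land a)   [distribute \land over \lor]
⇔ (b \land c) \lor a   [simplify]

(b \land c) \lor a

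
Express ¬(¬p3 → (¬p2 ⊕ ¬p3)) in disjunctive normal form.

¬(¬p3 → (¬p2 ⊕ ¬p3))
≡ ¬(¬¬p3 ∨ (¬p2 ⊕ ¬p3))   [eliminate →]
≡ ¬(¬¬p3 ∨ (¬p2 ∧ ¬¬p3) ∨ (¬¬p2 ∧ ¬p3))   [expand ⊕]
≡ ¬¬¬p3 ∧ ¬(¬p2 ∧ ¬¬p3) ∧ ¬(¬¬p2 ∧ ¬p3)   [De Morgan]
≡ ¬p3 ∧ ¬(¬p2 ∧ ¬¬p3) ∧ ¬(¬¬p2 ∧ ¬p3)   [double negation]
≡ ¬p3 ∧ (¬¬p2 ∨ ¬¬¬p3) ∧ ¬(¬¬p2 ∧ ¬p3)   [De Morgan]
≡ ¬p3 ∧ (p2 ∨ ¬¬¬p3) ∧ ¬(¬¬p2 ∧ ¬p3)   [double negation]
≡ ¬p3 ∧ (p2 ∨ ¬p3) ∧ ¬(¬¬p2 ∧ ¬p3)   [double negation]
≡ ¬p3 ∧ (p2 ∨ ¬p3) ∧ (¬¬¬p2 ∨ ¬¬p3)   [De Morgan]
≡ ¬p3 ∧ (p2 ∨ ¬p3) ∧ (¬p2 ∨ ¬¬p3)   [double negation]
≡ ¬p3 ∧ (p2 ∨ ¬p3) ∧ (¬p2 ∨ p3)   [double negation]
≡ (¬p3 ∧ p2 ∧ ¬p2) ∨ (¬p3 ∧ p2 ∧ p3) ∨ (¬p3 ∧ ¬p3 ∧ ¬p2) ∨ (¬p3 ∧ ¬p3 ∧ p3)   [distribute ∧ over ∨]
≡ ¬p3 ∧ ¬p2   [simplify]

¬p3 ∧ ¬p2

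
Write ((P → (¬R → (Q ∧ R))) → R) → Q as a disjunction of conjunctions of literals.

(¬P ∧ ¬R) ∨ Q

((P → (¬R → (Q ∧ R))) → R) → Q
⇔ ¬((P → (¬R → (Q ∧ R))) → R) ∨ Q
⇔ ¬(¬(P → (¬R → (Q ∧ R))) ∨ R) ∨ Q
⇔ ¬(¬(¬P ∨ (¬R → (Q ∧ R))) ∨ R) ∨ Q
⇔ ¬(¬(¬P ∨ ¬¬R ∨ (Q ∧ R)) ∨ R) ∨ Q
⇔ (¬¬(¬P ∨ ¬¬R ∨ (Q ∧ R)) ∧ ¬R) ∨ Q
⇔ ((¬P ∨ ¬¬R ∨ (Q ∧ R)) ∧ ¬R) ∨ Q
⇔ ((¬P ∨ R ∨ (Q ∧ R)) ∧ ¬R) ∨ Q
⇔ (¬P ∧ ¬R) ∨ (R ∧ ¬R) ∨ (Q ∧ R ∧ ¬R) ∨ Q
⇔ (¬P ∧ ¬R) ∨ Q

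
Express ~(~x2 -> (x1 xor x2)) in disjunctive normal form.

~(~x2 -> (x1 xor x2))
≡ ~(~~x2 | (x1 xor x2))   [eliminate ->]
≡ ~(~~x2 | (x1 & ~x2) | (~x1 & x2))   [expand xor]
≡ ~~~x2 & ~(x1 & ~x2) & ~(~x1 & x2)   [De Morgan]
≡ ~x2 & ~(x1 & ~x2) & ~(~x1 & x2)   [double negation]
≡ ~x2 & (~x1 | ~~x2) & ~(~x1 & x2)   [De Morgan]
≡ ~x2 & (~x1 | x2) & ~(~x1 & x2)   [double negation]
≡ ~x2 & (~x1 | x2) & (~~x1 | ~x2)   [De Morgan]
≡ ~x2 & (~x1 | x2) & (x1 | ~x2)   [double negation]
≡ (~x2 & ~x1 & x1) | (~x2 & ~x1 & ~x2) | (~x2 & x2 & x1) | (~x2 & x2 & ~x2)   [distribute & over |]
≡ ~x2 & ~x1   [simplify]

~x2 & ~x1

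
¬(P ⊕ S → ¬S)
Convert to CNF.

¬(P ⊕ S → ¬S)
≡ ¬(¬(P ⊕ S) ∨ ¬S)   (eliminate →)
≡ ¬(¬((P ∨ S) ∧ ¬(P ∧ S)) ∨ ¬S)   (expand ⊕)
≡ ¬¬((P ∨ S) ∧ ¬(P ∧ S)) ∧ ¬¬S   (De Morgan)
≡ (P ∨ S) ∧ ¬(P ∧ S) ∧ ¬¬S   (double negation)
≡ (P ∨ S) ∧ (¬P ∨ ¬S) ∧ ¬¬S   (De Morgan)
≡ (P ∨ S) ∧ (¬P ∨ ¬S) ∧ S   (double negation)
≡ (¬P ∨ ¬S) ∧ S   (simplify)

(¬P ∨ ¬S) ∧ S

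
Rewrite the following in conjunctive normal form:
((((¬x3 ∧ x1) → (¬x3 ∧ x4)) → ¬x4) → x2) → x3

((((¬x3 ∧ x1) → (¬x3 ∧ x4)) → ¬x4) → x2) → x3
≡ ¬((((¬x3 ∧ x1) → (¬x3 ∧ x4)) → ¬x4) → x2) ∨ x3
≡ ¬(¬(((¬x3 ∧ x1) → (¬x3 ∧ x4)) → ¬x4) ∨ x2) ∨ x3
≡ ¬(¬(¬((¬x3 ∧ x1) → (¬x3 ∧ x4)) ∨ ¬x4) ∨ x2) ∨ x3
≡ ¬(¬(¬(¬(¬x3 ∧ x1) ∨ (¬x3 ∧ x4)) ∨ ¬x4) ∨ x2) ∨ x3
≡ (¬¬(¬(¬(¬x3 ∧ x1) ∨ (¬x3 ∧ x4)) ∨ ¬x4) ∧ ¬x2) ∨ x3
≡ ((¬(¬(¬x3 ∧ x1) ∨ (¬x3 ∧ x4)) ∨ ¬x4) ∧ ¬x2) ∨ x3
≡ (((¬¬(¬x3 ∧ x1) ∧ ¬(¬x3 ∧ x4)) ∨ ¬x4) ∧ ¬x2) ∨ x3
≡ (((¬x3 ∧ x1 ∧ ¬(¬x3 ∧ x4)) ∨ ¬x4) ∧ ¬x2) ∨ x3
≡ (((¬x3 ∧ x1 ∧ (¬¬x3 ∨ ¬x4)) ∨ ¬x4) ∧ ¬x2) ∨ x3
≡ (((¬x3 ∧ x1 ∧ (x3 ∨ ¬x4)) ∨ ¬x4) ∧ ¬x2) ∨ x3
≡ (¬x3 ∨ ¬x4 ∨ x3) ∧ (x1 ∨ ¬x4 ∨ x3) ∧ (x3 ∨ ¬x4 ∨ ¬x4 ∨ x3) ∧ (¬x2 ∨ x3)
≡ (x3 ∨ ¬x4) ∧ (¬x2 ∨ x3)

(x3 ∨ ¬x4) ∧ (¬x2 ∨ x3)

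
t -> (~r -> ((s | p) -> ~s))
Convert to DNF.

t -> (~r -> ((s | p) -> ~s))
≡ ~t | (~r -> ((s | p) -> ~s))   [eliminate ->]
≡ ~t | ~~r | ((s | p) -> ~s)   [eliminate ->]
≡ ~t | ~~r | ~(s | p) | ~s   [eliminate ->]
≡ ~t | r | ~(s | p) | ~s   [double negation]
≡ ~t | r | (~s & ~p) | ~s   [De Morgan]
≡ ~t | r | ~s   [simplify]

~t | r | ~s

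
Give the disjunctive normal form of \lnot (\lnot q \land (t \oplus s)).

q \lor (\lnot t \land \lnot s) \lor (s \land t)

\lnot (\lnot q \land (t \oplus s))
= \lnot (\lnot q \land ((t \land \lnot s) \lor (\lnot t \land s)))
= \lnot \lnot q \lor \lnot ((t \land \lnot s) \lor (\lnot t \land s))
= q \lor \lnot ((t \land \lnot s) \lor (\lnot t \land s))
= q \lor (\lnot (t \land \lnot s) \land \lnot (\lnot t \land s))
= q \lor ((\lnot t \lor \lnot \lnot s) \land \lnot (\lnot t \land s))
= q \lor ((\lnot t \lor s) \land \lnot (\lnot t \land s))
= q \lor ((\lnot t \lor s) \land (\lnot \lnot t \lor \lnot s))
= q \lor ((\lnot t \lor s) \land (t \lor \lnot s))
= q \lor (\lnot t \land t) \lor (\lnot t \land \lnot s) \lor (s \land t) \lor (s \land \lnot s)
= q \lor (\lnot t \land \lnot s) \lor (s \land t)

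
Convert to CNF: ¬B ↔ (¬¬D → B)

¬B ↔ (¬¬D → B)
= (¬B → (¬¬D → B)) ∧ ((¬¬D → B) → ¬B)   [eliminate ↔]
= (¬¬B ∨ (¬¬D → B)) ∧ ((¬¬D → B) → ¬B)   [eliminate →]
= (¬¬B ∨ ¬¬¬D ∨ B) ∧ ((¬¬D → B) → ¬B)   [eliminate →]
= (¬¬B ∨ ¬¬¬D ∨ B) ∧ (¬(¬¬D → B) ∨ ¬B)   [eliminate →]
= (¬¬B ∨ ¬¬¬D ∨ B) ∧ (¬(¬¬¬D ∨ B) ∨ ¬B)   [eliminate →]
= (B ∨ ¬¬¬D ∨ B) ∧ (¬(¬¬¬D ∨ B) ∨ ¬B)   [double negation]
= (B ∨ ¬D ∨ B) ∧ (¬(¬¬¬D ∨ B) ∨ ¬B)   [double negation]
= (B ∨ ¬D ∨ B) ∧ ((¬¬¬¬D ∧ ¬B) ∨ ¬B)   [De Morgan]
= (B ∨ ¬D ∨ B) ∧ ((¬¬D ∧ ¬B) ∨ ¬B)   [double negation]
= (B ∨ ¬D ∨ B) ∧ ((D ∧ ¬B) ∨ ¬B)   [double negation]
= (B ∨ ¬D ∨ B) ∧ (D ∨ ¬B) ∧ (¬B ∨ ¬B)   [distribute ∨ over ∧]
= (B ∨ ¬D) ∧ ¬B   [simplify]

(B ∨ ¬D) ∧ ¬B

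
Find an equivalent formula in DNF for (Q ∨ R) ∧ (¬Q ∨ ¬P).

(Q ∨ R) ∧ (¬Q ∨ ¬P)
≡ (Q ∧ ¬Q) ∨ (Q ∧ ¬P) ∨ (R ∧ ¬Q) ∨ (R ∧ ¬P)   [distribute ∧ over ∨]
≡ (Q ∧ ¬P) ∨ (R ∧ ¬Q) ∨ (R ∧ ¬P)   [simplify]

(Q ∧ ¬P) ∨ (R ∧ ¬Q) ∨ (R ∧ ¬P)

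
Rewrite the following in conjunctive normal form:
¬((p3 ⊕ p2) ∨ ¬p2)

(¬p2 ∨ p3) ∧ p2

¬((p3 ⊕ p2) ∨ ¬p2)
≡ ¬(((p3 ∨ p2) ∧ ¬(p3 ∧ p2)) ∨ ¬p2)   [expand ⊕]
≡ ¬((p3 ∨ p2) ∧ ¬(p3 ∧ p2)) ∧ ¬¬p2   [De Morgan]
≡ (¬(p3 ∨ p2) ∨ ¬¬(p3 ∧ p2)) ∧ ¬¬p2   [De Morgan]
≡ ((¬p3 ∧ ¬p2) ∨ ¬¬(p3 ∧ p2)) ∧ ¬¬p2   [De Morgan]
≡ ((¬p3 ∧ ¬p2) ∨ (p3 ∧ p2)) ∧ ¬¬p2   [double negation]
≡ ((¬p3 ∧ ¬p2) ∨ (p3 ∧ p2)) ∧ p2   [double negation]
≡ (¬p3 ∨ p3) ∧ (¬p3 ∨ p2) ∧ (¬p2 ∨ p3) ∧ (¬p2 ∨ p2) ∧ p2   [distribute ∨ over ∧]
≡ (¬p2 ∨ p3) ∧ p2   [simplify]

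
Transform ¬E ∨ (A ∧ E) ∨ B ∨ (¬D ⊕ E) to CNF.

¬E ∨ (A ∧ E) ∨ B ∨ (¬D ⊕ E)
⇔ ¬E ∨ (A ∧ E) ∨ B ∨ ((¬D ∨ E) ∧ ¬(¬D ∧ E))   (expand ⊕)
⇔ ¬E ∨ (A ∧ E) ∨ B ∨ ((¬D ∨ E) ∧ (¬¬D ∨ ¬E))   (De Morgan)
⇔ ¬E ∨ (A ∧ E) ∨ B ∨ ((¬D ∨ E) ∧ (D ∨ ¬E))   (double negation)
⇔ (¬E ∨ A ∨ B ∨ ¬D ∨ E) ∧ (¬E ∨ A ∨ B ∨ D ∨ ¬E) ∧ (¬E ∨ E ∨ B ∨ ¬D ∨ E) ∧ (¬E ∨ E ∨ B ∨ D ∨ ¬E)   (distribute ∨ over ∧)
⇔ ¬E ∨ A ∨ B ∨ D   (simplify)

¬E ∨ A ∨ B ∨ D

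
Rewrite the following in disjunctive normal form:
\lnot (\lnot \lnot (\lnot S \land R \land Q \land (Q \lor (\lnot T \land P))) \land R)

\lnot (\lnot \lnot (\lnot S \land R \land Q \land (Q \lor (\lnot T \land P))) \land R)
≡ \lnot \lnot \lnot (\lnot S \land R \land Q \land (Q \lor (\lnot T \land P))) \lor \lnot R   [De Morgan]
≡ \lnot (\lnot S \land R \land Q \land (Q \lor (\lnot T \land P))) \lor \lnot R   [double negation]
≡ \lnot \lnot S \lor \lnot R \lor \lnot Q \lor \lnot (Q \lor (\lnot T \land P)) \lor \lnot R   [De Morgan]
≡ S \lor \lnot R \lor \lnot Q \lor \lnot (Q \lor (\lnot T \land P)) \lor \lnot R   [double negation]
≡ S \lor \lnot R \lor \lnot Q \lor (\lnot Q \land \lnot (\lnot T \land P)) \lor \lnot R   [De Morgan]
≡ S \lor \lnot R \lor \lnot Q \lor (\lnot Q \land (\lnot \lnot T \lor \lnot P)) \lor \lnot R   [De Morgan]
≡ S \lor \lnot R \lor \lnot Q \lor (\lnot Q \land (T \lor \lnot P)) \lor \lnot R   [double negation]
≡ S \lor \lnot R \lor \lnot Q \lor (\lnot Q \land T) \lor (\lnot Q \land \lnot P) \lor \lnot R   [distribute \land over \lor]
≡ S \lor \lnot R \lor \lnot Q   [simplify]

S \lor \lnot R \lor \lnot Q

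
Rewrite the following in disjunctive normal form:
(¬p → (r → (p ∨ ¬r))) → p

(¬p ∧ r) ∨ p

(¬p → (r → (p ∨ ¬r))) → p
= ¬(¬p → (r → (p ∨ ¬r))) ∨ p   [eliminate →]
= ¬(¬¬p ∨ (r → (p ∨ ¬r))) ∨ p   [eliminate →]
= ¬(¬¬p ∨ ¬r ∨ p ∨ ¬r) ∨ p   [eliminate →]
= (¬¬¬p ∧ ¬¬r ∧ ¬p ∧ ¬¬r) ∨ p   [De Morgan]
= (¬p ∧ ¬¬r ∧ ¬p ∧ ¬¬r) ∨ p   [double negation]
= (¬p ∧ r ∧ ¬p ∧ ¬¬r) ∨ p   [double negation]
= (¬p ∧ r ∧ ¬p ∧ r) ∨ p   [double negation]
= (¬p ∧ r) ∨ p   [simplify]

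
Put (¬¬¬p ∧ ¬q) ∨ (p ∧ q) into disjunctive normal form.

(¬¬¬p ∧ ¬q) ∨ (p ∧ q)
≡ (¬p ∧ ¬q) ∨ (p ∧ q)   — double negation

(¬p ∧ ¬q) ∨ (p ∧ q)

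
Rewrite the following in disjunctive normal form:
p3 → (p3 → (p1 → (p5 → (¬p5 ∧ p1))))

p3 → (p3 → (p1 → (p5 → (¬p5 ∧ p1))))
= ¬p3 ∨ (p3 → (p1 → (p5 → (¬p5 ∧ p1))))   [eliminate →]
= ¬p3 ∨ ¬p3 ∨ (p1 → (p5 → (¬p5 ∧ p1)))   [eliminate →]
= ¬p3 ∨ ¬p3 ∨ ¬p1 ∨ (p5 → (¬p5 ∧ p1))   [eliminate →]
= ¬p3 ∨ ¬p3 ∨ ¬p1 ∨ ¬p5 ∨ (¬p5 ∧ p1)   [eliminate →]
= ¬p3 ∨ ¬p1 ∨ ¬p5   [simplify]

¬p3 ∨ ¬p1 ∨ ¬p5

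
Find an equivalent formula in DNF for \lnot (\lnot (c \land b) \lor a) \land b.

c \land b \land \lnot a

\lnot (\lnot (c \land b) \lor a) \land b
⇔ \lnot \lnot (c \land b) \land \lnot a \land b   [De Morgan]
⇔ c \land b \land \lnot a \land b   [double negation]
⇔ c \land b \land \lnot a   [simplify]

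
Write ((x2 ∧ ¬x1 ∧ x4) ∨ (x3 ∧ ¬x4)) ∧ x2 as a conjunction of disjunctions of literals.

((x2 ∧ ¬x1 ∧ x4) ∨ (x3 ∧ ¬x4)) ∧ x2
= (x2 ∨ x3) ∧ (x2 ∨ ¬x4) ∧ (¬x1 ∨ x3) ∧ (¬x1 ∨ ¬x4) ∧ (x4 ∨ x3) ∧ (x4 ∨ ¬x4) ∧ x2
= (¬x1 ∨ x3) ∧ (¬x1 ∨ ¬x4) ∧ (x4 ∨ x3) ∧ x2

(¬x1 ∨ x3) ∧ (¬x1 ∨ ¬x4) ∧ (x4 ∨ x3) ∧ x2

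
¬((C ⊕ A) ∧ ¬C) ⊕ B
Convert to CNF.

(¬A ∨ C ∨ B) ∧ (C ∨ A ∨ ¬B) ∧ (¬C ∨ ¬B)

¬((C ⊕ A) ∧ ¬C) ⊕ B
≡ (¬((C ⊕ A) ∧ ¬C) ∨ B) ∧ ¬(¬((C ⊕ A) ∧ ¬C) ∧ B)   — expand ⊕
≡ (¬((C ∨ A) ∧ ¬(C ∧ A) ∧ ¬C) ∨ B) ∧ ¬(¬((C ⊕ A) ∧ ¬C) ∧ B)   — expand ⊕
≡ (¬((C ∨ A) ∧ ¬(C ∧ A) ∧ ¬C) ∨ B) ∧ ¬(¬((C ∨ A) ∧ ¬(C ∧ A) ∧ ¬C) ∧ B)   — expand ⊕
≡ (¬(C ∨ A) ∨ ¬¬(C ∧ A) ∨ ¬¬C ∨ B) ∧ ¬(¬((C ∨ A) ∧ ¬(C ∧ A) ∧ ¬C) ∧ B)   — De Morgan
≡ ((¬C ∧ ¬A) ∨ ¬¬(C ∧ A) ∨ ¬¬C ∨ B) ∧ ¬(¬((C ∨ A) ∧ ¬(C ∧ A) ∧ ¬C) ∧ B)   — De Morgan
≡ ((¬C ∧ ¬A) ∨ (C ∧ A) ∨ ¬¬C ∨ B) ∧ ¬(¬((C ∨ A) ∧ ¬(C ∧ A) ∧ ¬C) ∧ B)   — double negation
≡ ((¬C ∧ ¬A) ∨ (C ∧ A) ∨ C ∨ B) ∧ ¬(¬((C ∨ A) ∧ ¬(C ∧ A) ∧ ¬C) ∧ B)   — double negation
≡ ((¬C ∧ ¬A) ∨ (C ∧ A) ∨ C ∨ B) ∧ (¬¬((C ∨ A) ∧ ¬(C ∧ A) ∧ ¬C) ∨ ¬B)   — De Morgan
≡ ((¬C ∧ ¬A) ∨ (C ∧ A) ∨ C ∨ B) ∧ (((C ∨ A) ∧ ¬(C ∧ A) ∧ ¬C) ∨ ¬B)   — double negation
≡ ((¬C ∧ ¬A) ∨ (C ∧ A) ∨ C ∨ B) ∧ (((C ∨ A) ∧ (¬C ∨ ¬A) ∧ ¬C) ∨ ¬B)   — De Morgan
≡ (¬C ∨ C ∨ C ∨ B) ∧ (¬C ∨ A ∨ C ∨ B) ∧ (¬A ∨ C ∨ C ∨ B) ∧ (¬A ∨ A ∨ C ∨ B) ∧ (C ∨ A ∨ ¬B) ∧ (¬C ∨ ¬A ∨ ¬B) ∧ (¬C ∨ ¬B)   — distribute ∨ over ∧
≡ (¬A ∨ C ∨ B) ∧ (C ∨ A ∨ ¬B) ∧ (¬C ∨ ¬B)   — simplify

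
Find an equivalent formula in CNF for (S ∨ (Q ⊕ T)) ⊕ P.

(S ∨ (Q ⊕ T)) ⊕ P
≡ (S ∨ (Q ⊕ T) ∨ P) ∧ ¬((S ∨ (Q ⊕ T)) ∧ P)   (expand ⊕)
≡ (S ∨ (Q ∨ T) ∧ ¬(Q ∧ T) ∨ P) ∧ ¬((S ∨ (Q ⊕ T)) ∧ P)   (expand ⊕)
≡ (S ∨ (Q ∨ T) ∧ ¬(Q ∧ T) ∨ P) ∧ ¬((S ∨ (Q ∨ T) ∧ ¬(Q ∧ T)) ∧ P)   (expand ⊕)
≡ (S ∨ (Q ∨ T) ∧ (¬Q ∨ ¬T) ∨ P) ∧ ¬((S ∨ (Q ∨ T) ∧ ¬(Q ∧ T)) ∧ P)   (De Morgan)
≡ (S ∨ (Q ∨ T) ∧ (¬Q ∨ ¬T) ∨ P) ∧ (¬(S ∨ (Q ∨ T) ∧ ¬(Q ∧ T)) ∨ ¬P)   (De Morgan)
≡ (S ∨ (Q ∨ T) ∧ (¬Q ∨ ¬T) ∨ P) ∧ (¬S ∧ ¬((Q ∨ T) ∧ ¬(Q ∧ T)) ∨ ¬P)   (De Morgan)
≡ (S ∨ (Q ∨ T) ∧ (¬Q ∨ ¬T) ∨ P) ∧ (¬S ∧ (¬(Q ∨ T) ∨ ¬¬(Q ∧ T)) ∨ ¬P)   (De Morgan)
≡ (S ∨ (Q ∨ T) ∧ (¬Q ∨ ¬T) ∨ P) ∧ (¬S ∧ (¬Q ∧ ¬T ∨ ¬¬(Q ∧ T)) ∨ ¬P)   (De Morgan)
≡ (S ∨ (Q ∨ T) ∧ (¬Q ∨ ¬T) ∨ P) ∧ (¬S ∧ (¬Q ∧ ¬T ∨ Q ∧ T) ∨ ¬P)   (double negation)
≡ (S ∨ Q ∨ T ∨ P) ∧ (S ∨ ¬Q ∨ ¬T ∨ P) ∧ (¬S ∨ ¬P) ∧ (¬Q ∨ Q ∨ ¬P) ∧ (¬Q ∨ T ∨ ¬P) ∧ (¬T ∨ Q ∨ ¬P) ∧ (¬T ∨ T ∨ ¬P)   (distribute ∨ over ∧)
≡ (S ∨ Q ∨ T ∨ P) ∧ (S ∨ ¬Q ∨ ¬T ∨ P) ∧ (¬S ∨ ¬P) ∧ (¬Q ∨ T ∨ ¬P) ∧ (¬T ∨ Q ∨ ¬P)   (simplify)

(S ∨ Q ∨ T ∨ P) ∧ (S ∨ ¬Q ∨ ¬T ∨ P) ∧ (¬S ∨ ¬P) ∧ (¬Q ∨ T ∨ ¬P) ∧ (¬T ∨ Q ∨ ¬P)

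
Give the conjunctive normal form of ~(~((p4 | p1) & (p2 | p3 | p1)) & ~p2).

~(~((p4 | p1) & (p2 | p3 | p1)) & ~p2)
⇔ ~~((p4 | p1) & (p2 | p3 | p1)) | ~~p2   — De Morgan
⇔ ((p4 | p1) & (p2 | p3 | p1)) | ~~p2   — double negation
⇔ ((p4 | p1) & (p2 | p3 | p1)) | p2   — double negation
⇔ (p4 | p1 | p2) & (p2 | p3 | p1 | p2)   — distribute | over &
⇔ (p4 | p1 | p2) & (p2 | p3 | p1)   — simplify

(p4 | p1 | p2) & (p2 | p3 | p1)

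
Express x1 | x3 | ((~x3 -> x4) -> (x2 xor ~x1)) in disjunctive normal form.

x1 | x3 | ((~x3 -> x4) -> (x2 xor ~x1))
≡ x1 | x3 | ~(~x3 -> x4) | (x2 xor ~x1)   [eliminate ->]
≡ x1 | x3 | ~(~~x3 | x4) | (x2 xor ~x1)   [eliminate ->]
≡ x1 | x3 | ~(~~x3 | x4) | (x2 & ~~x1) | (~x2 & ~x1)   [expand xor]
≡ x1 | x3 | (~~~x3 & ~x4) | (x2 & ~~x1) | (~x2 & ~x1)   [De Morgan]
≡ x1 | x3 | (~x3 & ~x4) | (x2 & ~~x1) | (~x2 & ~x1)   [double negation]
≡ x1 | x3 | (~x3 & ~x4) | (x2 & x1) | (~x2 & ~x1)   [double negation]
≡ x1 | x3 | (~x3 & ~x4) | (~x2 & ~x1)   [simplify]

x1 | x3 | (~x3 & ~x4) | (~x2 & ~x1)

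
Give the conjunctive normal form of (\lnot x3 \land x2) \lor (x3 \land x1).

(\lnot x3 \lor x1) \land (x2 \lor x3) \land (x2 \lor x1)

(\lnot x3 \land x2) \lor (x3 \land x1)
≡ (\lnot x3 \lor x3) \land (\lnot x3 \lor x1) \land (x2 \lor x3) \land (x2 \lor x1)   — distribute \lor over \land
≡ (\lnot x3 \lor x1) \land (x2 \lor x3) \land (x2 \lor x1)   — simplify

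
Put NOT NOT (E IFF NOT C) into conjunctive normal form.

NOT NOT (E IFF NOT C)
= NOT NOT ((E IMPLIES NOT C) AND (NOT C IMPLIES E))   — eliminate IFF
= NOT NOT ((NOT E OR NOT C) AND (NOT C IMPLIES E))   — eliminate IMPLIES
= NOT NOT ((NOT E OR NOT C) AND (NOT NOT C OR E))   — eliminate IMPLIES
= (NOT E OR NOT C) AND (NOT NOT C OR E)   — double negation
= (NOT E OR NOT C) AND (C OR E)   — double negation

(NOT E OR NOT C) AND (C OR E)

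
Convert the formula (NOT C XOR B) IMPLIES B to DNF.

(C AND NOT B) OR B

(NOT C XOR B) IMPLIES B
⇔ NOT (NOT C XOR B) OR B   — eliminate IMPLIES
⇔ NOT ((NOT C AND NOT B) OR (NOT NOT C AND B)) OR B   — expand XOR
⇔ (NOT (NOT C AND NOT B) AND NOT (NOT NOT C AND B)) OR B   — De Morgan
⇔ ((NOT NOT C OR NOT NOT B) AND NOT (NOT NOT C AND B)) OR B   — De Morgan
⇔ ((C OR NOT NOT B) AND NOT (NOT NOT C AND B)) OR B   — double negation
⇔ ((C OR B) AND NOT (NOT NOT C AND B)) OR B   — double negation
⇔ ((C OR B) AND (NOT NOT NOT C OR NOT B)) OR B   — De Morgan
⇔ ((C OR B) AND (NOT C OR NOT B)) OR B   — double negation
⇔ (C AND NOT C) OR (C AND NOT B) OR (B AND NOT C) OR (B AND NOT B) OR B   — distribute AND over OR
⇔ (C AND NOT B) OR B   — simplify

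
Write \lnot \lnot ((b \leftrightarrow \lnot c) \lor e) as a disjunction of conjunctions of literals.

(\lnot b \land c) \lor (\lnot c \land b) \lor e

\lnot \lnot ((b \leftrightarrow \lnot c) \lor e)
≡ \lnot \lnot (((b \to \lnot c) \land (\lnot c \to b)) \lor e)   [eliminate \leftrightarrow]
≡ \lnot \lnot (((\lnot b \lor \lnot c) \land (\lnot c \to b)) \lor e)   [eliminate \to]
≡ \lnot \lnot (((\lnot b \lor \lnot c) \land (\lnot \lnot c \lor b)) \lor e)   [eliminate \to]
≡ ((\lnot b \lor \lnot c) \land (\lnot \lnot c \lor b)) \lor e   [double negation]
≡ ((\lnot b \lor \lnot c) \land (c \lor b)) \lor e   [double negation]
≡ (\lnot b \land c) \lor (\lnot b \land b) \lor (\lnot c \land c) \lor (\lnot c \land b) \lor e   [distribute \land over \lor]
≡ (\lnot b \land c) \lor (\lnot c \land b) \lor e   [simplify]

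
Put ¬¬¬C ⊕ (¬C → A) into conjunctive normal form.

C ∨ ¬A

¬¬¬C ⊕ (¬C → A)
= (¬¬¬C ∨ (¬C → A)) ∧ ¬(¬¬¬C ∧ (¬C → A))
= (¬¬¬C ∨ ¬¬C ∨ A) ∧ ¬(¬¬¬C ∧ (¬C → A))
= (¬¬¬C ∨ ¬¬C ∨ A) ∧ ¬(¬¬¬C ∧ (¬¬C ∨ A))
= (¬C ∨ ¬¬C ∨ A) ∧ ¬(¬¬¬C ∧ (¬¬C ∨ A))
= (¬C ∨ C ∨ A) ∧ ¬(¬¬¬C ∧ (¬¬C ∨ A))
= (¬C ∨ C ∨ A) ∧ (¬¬¬¬C ∨ ¬(¬¬C ∨ A))
= (¬C ∨ C ∨ A) ∧ (¬¬C ∨ ¬(¬¬C ∨ A))
= (¬C ∨ C ∨ A) ∧ (C ∨ ¬(¬¬C ∨ A))
= (¬C ∨ C ∨ A) ∧ (C ∨ (¬¬¬C ∧ ¬A))
= (¬C ∨ C ∨ A) ∧ (C ∨ (¬C ∧ ¬A))
= (¬C ∨ C ∨ A) ∧ (C ∨ ¬C) ∧ (C ∨ ¬A)
= C ∨ ¬A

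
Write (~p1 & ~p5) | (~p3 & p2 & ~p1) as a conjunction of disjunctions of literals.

~p1 & (~p5 | ~p3) & (~p5 | p2)

(~p1 & ~p5) | (~p3 & p2 & ~p1)
≡ (~p1 | ~p3) & (~p1 | p2) & (~p1 | ~p1) & (~p5 | ~p3) & (~p5 | p2) & (~p5 | ~p1)   — distribute | over &
≡ ~p1 & (~p5 | ~p3) & (~p5 | p2)   — simplify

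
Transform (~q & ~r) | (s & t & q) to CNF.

(~q & ~r) | (s & t & q)
≡ (~q | s) & (~q | t) & (~q | q) & (~r | s) & (~r | t) & (~r | q)   — distribute | over &
≡ (~q | s) & (~q | t) & (~r | s) & (~r | t) & (~r | q)   — simplify

(~q | s) & (~q | t) & (~r | s) & (~r | t) & (~r | q)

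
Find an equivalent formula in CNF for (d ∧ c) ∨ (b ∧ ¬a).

(d ∧ c) ∨ (b ∧ ¬a)
= (d ∨ b) ∧ (d ∨ ¬a) ∧ (c ∨ b) ∧ (c ∨ ¬a)   [distribute ∨ over ∧]

(d ∨ b) ∧ (d ∨ ¬a) ∧ (c ∨ b) ∧ (c ∨ ¬a)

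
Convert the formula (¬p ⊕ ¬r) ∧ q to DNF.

(¬p ⊕ ¬r) ∧ q
≡ ((¬p ∧ ¬¬r) ∨ (¬¬p ∧ ¬r)) ∧ q   [expand ⊕]
≡ ((¬p ∧ r) ∨ (¬¬p ∧ ¬r)) ∧ q   [double negation]
≡ ((¬p ∧ r) ∨ (p ∧ ¬r)) ∧ q   [double negation]
≡ (¬p ∧ r ∧ q) ∨ (p ∧ ¬r ∧ q)   [distribute ∧ over ∨]

(¬p ∧ r ∧ q) ∨ (p ∧ ¬r ∧ q)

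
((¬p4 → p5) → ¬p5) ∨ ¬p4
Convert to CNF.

((¬p4 → p5) → ¬p5) ∨ ¬p4
≡ ¬(¬p4 → p5) ∨ ¬p5 ∨ ¬p4
≡ ¬(¬¬p4 ∨ p5) ∨ ¬p5 ∨ ¬p4
≡ (¬¬¬p4 ∧ ¬p5) ∨ ¬p5 ∨ ¬p4
≡ (¬p4 ∧ ¬p5) ∨ ¬p5 ∨ ¬p4
≡ (¬p4 ∨ ¬p5 ∨ ¬p4) ∧ (¬p5 ∨ ¬p5 ∨ ¬p4)
≡ ¬p4 ∨ ¬p5

¬p4 ∨ ¬p5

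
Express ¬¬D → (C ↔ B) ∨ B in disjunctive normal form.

¬¬D → (C ↔ B) ∨ B
= ¬¬¬D ∨ (C ↔ B) ∨ B   (eliminate →)
= ¬¬¬D ∨ (C → B) ∧ (B → C) ∨ B   (eliminate ↔)
= ¬¬¬D ∨ (¬C ∨ B) ∧ (B → C) ∨ B   (eliminate →)
= ¬¬¬D ∨ (¬C ∨ B) ∧ (¬B ∨ C) ∨ B   (eliminate →)
= ¬D ∨ (¬C ∨ B) ∧ (¬B ∨ C) ∨ B   (double negation)
= ¬D ∨ ¬C ∧ ¬B ∨ ¬C ∧ C ∨ B ∧ ¬B ∨ B ∧ C ∨ B   (distribute ∧ over ∨)
= ¬D ∨ ¬C ∧ ¬B ∨ B   (simplify)

¬D ∨ ¬C ∧ ¬B ∨ B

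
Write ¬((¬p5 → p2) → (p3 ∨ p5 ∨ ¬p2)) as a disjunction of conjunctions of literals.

¬((¬p5 → p2) → (p3 ∨ p5 ∨ ¬p2))
≡ ¬(¬(¬p5 → p2) ∨ p3 ∨ p5 ∨ ¬p2)   [eliminate →]
≡ ¬(¬(¬¬p5 ∨ p2) ∨ p3 ∨ p5 ∨ ¬p2)   [eliminate →]
≡ ¬¬(¬¬p5 ∨ p2) ∧ ¬p3 ∧ ¬p5 ∧ ¬¬p2   [De Morgan]
≡ (¬¬p5 ∨ p2) ∧ ¬p3 ∧ ¬p5 ∧ ¬¬p2   [double negation]
≡ (p5 ∨ p2) ∧ ¬p3 ∧ ¬p5 ∧ ¬¬p2   [double negation]
≡ (p5 ∨ p2) ∧ ¬p3 ∧ ¬p5 ∧ p2   [double negation]
≡ (p5 ∧ ¬p3 ∧ ¬p5 ∧ p2) ∨ (p2 ∧ ¬p3 ∧ ¬p5 ∧ p2)   [distribute ∧ over ∨]
≡ p2 ∧ ¬p3 ∧ ¬p5   [simplify]

p2 ∧ ¬p3 ∧ ¬p5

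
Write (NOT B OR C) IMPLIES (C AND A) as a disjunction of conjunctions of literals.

(B AND NOT C) OR (C AND A)

(NOT B OR C) IMPLIES (C AND A)
≡ NOT (NOT B OR C) OR (C AND A)   (eliminate IMPLIES)
≡ (NOT NOT B AND NOT C) OR (C AND A)   (De Morgan)
≡ (B AND NOT C) OR (C AND A)   (double negation)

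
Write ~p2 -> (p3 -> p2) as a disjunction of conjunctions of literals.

~p2 -> (p3 -> p2)
≡ ~~p2 | (p3 -> p2)   [eliminate ->]
≡ ~~p2 | ~p3 | p2   [eliminate ->]
≡ p2 | ~p3 | p2   [double negation]
≡ p2 | ~p3   [simplify]

p2 | ~p3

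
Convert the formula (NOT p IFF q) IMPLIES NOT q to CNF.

NOT q OR p

(NOT p IFF q) IMPLIES NOT q
⇔ NOT (NOT p IFF q) OR NOT q   — eliminate IMPLIES
⇔ NOT ((NOT p IMPLIES q) AND (q IMPLIES NOT p)) OR NOT q   — eliminate IFF
⇔ NOT ((NOT NOT p OR q) AND (q IMPLIES NOT p)) OR NOT q   — eliminate IMPLIES
⇔ NOT ((NOT NOT p OR q) AND (NOT q OR NOT p)) OR NOT q   — eliminate IMPLIES
⇔ NOT (NOT NOT p OR q) OR NOT (NOT q OR NOT p) OR NOT q   — De Morgan
⇔ (NOT NOT NOT p AND NOT q) OR NOT (NOT q OR NOT p) OR NOT q   — De Morgan
⇔ (NOT p AND NOT q) OR NOT (NOT q OR NOT p) OR NOT q   — double negation
⇔ (NOT p AND NOT q) OR (NOT NOT q AND NOT NOT p) OR NOT q   — De Morgan
⇔ (NOT p AND NOT q) OR (q AND NOT NOT p) OR NOT q   — double negation
⇔ (NOT p AND NOT q) OR (q AND p) OR NOT q   — double negation
⇔ (NOT p OR q OR NOT q) AND (NOT p OR p OR NOT q) AND (NOT q OR q OR NOT q) AND (NOT q OR p OR NOT q)   — distribute OR over AND
⇔ NOT q OR p   — simplify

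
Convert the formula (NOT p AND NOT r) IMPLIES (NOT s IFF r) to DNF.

(NOT p AND NOT r) IMPLIES (NOT s IFF r)
⇔ NOT (NOT p AND NOT r) OR (NOT s IFF r)   (eliminate IMPLIES)
⇔ NOT (NOT p AND NOT r) OR ((NOT s IMPLIES r) AND (r IMPLIES NOT s))   (eliminate IFF)
⇔ NOT (NOT p AND NOT r) OR ((NOT NOT s OR r) AND (r IMPLIES NOT s))   (eliminate IMPLIES)
⇔ NOT (NOT p AND NOT r) OR ((NOT NOT s OR r) AND (NOT r OR NOT s))   (eliminate IMPLIES)
⇔ NOT NOT p OR NOT NOT r OR ((NOT NOT s OR r) AND (NOT r OR NOT s))   (De Morgan)
⇔ p OR NOT NOT r OR ((NOT NOT s OR r) AND (NOT r OR NOT s))   (double negation)
⇔ p OR r OR ((NOT NOT s OR r) AND (NOT r OR NOT s))   (double negation)
⇔ p OR r OR ((s OR r) AND (NOT r OR NOT s))   (double negation)
⇔ p OR r OR (s AND NOT r) OR (s AND NOT s) OR (r AND NOT r) OR (r AND NOT s)   (distribute AND over OR)
⇔ p OR r OR (s AND NOT r)   (simplify)

p OR r OR (s AND NOT r)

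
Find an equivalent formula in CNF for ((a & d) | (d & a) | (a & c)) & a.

a & (d | c)

((a & d) | (d & a) | (a & c)) & a
≡ (a | d | a) & (a | d | c) & (a | a | a) & (a | a | c) & (d | d | a) & (d | d | c) & (d | a | a) & (d | a | c) & a   [distribute | over &]
≡ a & (d | c)   [simplify]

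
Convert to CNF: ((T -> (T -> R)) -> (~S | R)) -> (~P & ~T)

((T -> (T -> R)) -> (~S | R)) -> (~P & ~T)
≡ ~((T -> (T -> R)) -> (~S | R)) | (~P & ~T)   — eliminate ->
≡ ~(~(T -> (T -> R)) | ~S | R) | (~P & ~T)   — eliminate ->
≡ ~(~(~T | (T -> R)) | ~S | R) | (~P & ~T)   — eliminate ->
≡ ~(~(~T | ~T | R) | ~S | R) | (~P & ~T)   — eliminate ->
≡ (~~(~T | ~T | R) & ~~S & ~R) | (~P & ~T)   — De Morgan
≡ ((~T | ~T | R) & ~~S & ~R) | (~P & ~T)   — double negation
≡ ((~T | ~T | R) & S & ~R) | (~P & ~T)   — double negation
≡ (~T | ~T | R | ~P) & (~T | ~T | R | ~T) & (S | ~P) & (S | ~T) & (~R | ~P) & (~R | ~T)   — distribute | over &
≡ (~T | R) & (S | ~P) & (S | ~T) & (~R | ~P) & (~R | ~T)   — simplify

(~T | R) & (S | ~P) & (S | ~T) & (~R | ~P) & (~R | ~T)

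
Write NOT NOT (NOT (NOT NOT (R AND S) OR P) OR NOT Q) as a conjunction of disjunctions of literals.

NOT NOT (NOT (NOT NOT (R AND S) OR P) OR NOT Q)
= NOT (NOT NOT (R AND S) OR P) OR NOT Q   — double negation
= (NOT NOT NOT (R AND S) AND NOT P) OR NOT Q   — De Morgan
= (NOT (R AND S) AND NOT P) OR NOT Q   — double negation
= ((NOT R OR NOT S) AND NOT P) OR NOT Q   — De Morgan
= (NOT R OR NOT S OR NOT Q) AND (NOT P OR NOT Q)   — distribute OR over AND

(NOT R OR NOT S OR NOT Q) AND (NOT P OR NOT Q)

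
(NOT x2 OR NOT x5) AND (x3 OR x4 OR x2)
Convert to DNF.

(NOT x2 AND x3) OR (NOT x2 AND x4) OR (NOT x5 AND x3) OR (NOT x5 AND x4) OR (NOT x5 AND x2)

(NOT x2 OR NOT x5) AND (x3 OR x4 OR x2)
≡ (NOT x2 AND x3) OR (NOT x2 AND x4) OR (NOT x2 AND x2) OR (NOT x5 AND x3) OR (NOT x5 AND x4) OR (NOT x5 AND x2)   [distribute AND over OR]
≡ (NOT x2 AND x3) OR (NOT x2 AND x4) OR (NOT x5 AND x3) OR (NOT x5 AND x4) OR (NOT x5 AND x2)   [simplify]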